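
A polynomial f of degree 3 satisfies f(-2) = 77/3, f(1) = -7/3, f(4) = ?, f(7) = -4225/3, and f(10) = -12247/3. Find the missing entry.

On equispaced nodes a degree-3 polynomial has vanishing fourth forward difference, so
  f(-2) - 4·f(1) + 6·f(4) - 4·f(7) + f(10) = 0.
Substituting the known values and solving for f(4):
  6·f(4) = -1586
  f(4) = -793/3.

-793/3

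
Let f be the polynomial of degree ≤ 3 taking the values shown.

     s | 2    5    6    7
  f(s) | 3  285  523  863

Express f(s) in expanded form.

f(s) = 3s^3 - 3s^2 - 2s - 5

Write f(s) = as^3 + bs^2 + cs + d. Substituting each data point gives a linear system:
  8a + 4b + 2c + d = 3
  125a + 25b + 5c + d = 285
  216a + 36b + 6c + d = 523
  343a + 49b + 7c + d = 863
Solving the system yields a = 3, b = -3, c = -2, d = -5.
So f(s) = 3s^3 - 3s^2 - 2s - 5.
Check: f(7) = 863. ✓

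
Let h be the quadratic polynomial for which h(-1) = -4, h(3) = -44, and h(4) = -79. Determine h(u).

Write h(u) = au^2 + bu + c. Substituting each data point gives a linear system:
  a - b + c = -4
  9a + 3b + c = -44
  16a + 4b + c = -79
Solving the system yields a = -5, b = 0, c = 1.
So h(u) = -5u² + 1.
Check: h(-1) = -4. ✓

h(u) = -5u^2 + 1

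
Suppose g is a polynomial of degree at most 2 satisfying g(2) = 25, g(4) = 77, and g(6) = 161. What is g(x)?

Write g(x) = ax^2 + bx + c. Substituting each data point gives a linear system:
  4a + 2b + c = 25
  16a + 4b + c = 77
  36a + 6b + c = 161
Solving the system yields a = 4, b = 2, c = 5.
So g(x) = 4x^2 + 2x + 5.
Check: g(6) = 161. ✓

g(x) = 4x^2 + 2x + 5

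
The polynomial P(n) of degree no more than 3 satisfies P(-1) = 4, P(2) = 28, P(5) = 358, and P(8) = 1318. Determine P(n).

P(n) = 2n^3 + 5n^2 - 3n - 2

Write P(n) = an^3 + bn^2 + cn + d. Substituting each data point gives a linear system:
  -a + b - c + d = 4
  8a + 4b + 2c + d = 28
  125a + 25b + 5c + d = 358
  512a + 64b + 8c + d = 1318
Solving the system yields a = 2, b = 5, c = -3, d = -2.
So P(n) = 2n³ + 5n² - 3n - 2.
Check: P(8) = 1318. ✓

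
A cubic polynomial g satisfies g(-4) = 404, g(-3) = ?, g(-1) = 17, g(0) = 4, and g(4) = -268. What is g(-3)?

187

The 4 known points determine the degree-3 polynomial uniquely.
Write g(x) = ax^3 + bx^2 + cx + d. Substituting each data point gives a linear system:
  -64a + 16b - 4c + d = 404
  -a + b - c + d = 17
  d = 4
  64a + 16b + 4c + d = -268
Solving the system yields a = -5, b = 4, c = -4, d = 4.
So g(x) = -5x^3 + 4x^2 - 4x + 4.
Then g(-3) = 187.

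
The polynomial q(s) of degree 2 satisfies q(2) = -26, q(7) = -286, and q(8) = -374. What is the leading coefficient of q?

Write q(s) = as^2 + bs + c. Substituting each data point gives a linear system:
  4a + 2b + c = -26
  49a + 7b + c = -286
  64a + 8b + c = -374
Solving the system yields a = -6, b = 2, c = -6.
So q(s) = -6s^2 + 2s - 6.
The leading coefficient is -6.

-6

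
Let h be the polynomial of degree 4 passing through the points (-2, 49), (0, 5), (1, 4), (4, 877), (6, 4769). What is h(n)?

h(n) = 4n^4 - n^3 - 6n^2 + 2n + 5

Write h(n) = an^4 + bn^3 + cn^2 + dn + e. Substituting each data point gives a linear system:
  16a - 8b + 4c - 2d + e = 49
  e = 5
  a + b + c + d + e = 4
  256a + 64b + 16c + 4d + e = 877
  1296a + 216b + 36c + 6d + e = 4769
Solving the system yields a = 4, b = -1, c = -6, d = 2, e = 5.
So h(n) = 4n^4 - n^3 - 6n^2 + 2n + 5.
Check: h(1) = 4. ✓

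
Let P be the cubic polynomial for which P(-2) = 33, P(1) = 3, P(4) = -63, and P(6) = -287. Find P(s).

Write P(s) = as^3 + bs^2 + cs + d. Substituting each data point gives a linear system:
  -8a + 4b - 2c + d = 33
  a + b + c + d = 3
  64a + 16b + 4c + d = -63
  216a + 36b + 6c + d = -287
Solving the system yields a = -2, b = 4, c = 0, d = 1.
So P(s) = -2s³ + 4s² + 1.
Check: P(6) = -287. ✓

P(s) = -2s^3 + 4s^2 + 1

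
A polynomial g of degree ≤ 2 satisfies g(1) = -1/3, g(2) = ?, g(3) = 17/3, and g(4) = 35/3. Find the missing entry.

5/3

On equispaced nodes a degree-2 polynomial has vanishing third forward difference, so
  - g(1) + 3·g(2) - 3·g(3) + g(4) = 0.
Substituting the known values and solving for g(2):
  3·g(2) = 5
  g(2) = 5/3.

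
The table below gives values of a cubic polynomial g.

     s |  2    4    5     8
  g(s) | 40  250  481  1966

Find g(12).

Write g(s) = as^3 + bs^2 + cs + d. Substituting each data point gives a linear system:
  8a + 4b + 2c + d = 40
  64a + 16b + 4c + d = 250
  125a + 25b + 5c + d = 481
  512a + 64b + 8c + d = 1966
Solving the system yields a = 4, b = -2, c = 5, d = 6.
So g(s) = 4s³ - 2s² + 5s + 6.
Then g(12) = 6690.

6690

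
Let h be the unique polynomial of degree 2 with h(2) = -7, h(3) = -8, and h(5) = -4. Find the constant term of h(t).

Write h(t) = at^2 + bt + c. Substituting each data point gives a linear system:
  4a + 2b + c = -7
  9a + 3b + c = -8
  25a + 5b + c = -4
Solving the system yields a = 1, b = -6, c = 1.
So h(t) = t^2 - 6t + 1.
The constant term is 1.

1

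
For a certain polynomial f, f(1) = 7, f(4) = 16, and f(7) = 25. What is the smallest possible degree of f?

Forward differences of the values at t = 1, 4, 7:
  f  : 7  16  25
  Δ  : 9  9
  Δ^2: 0
The first differences are constant (9) and nonzero, while all higher differences vanish, so the minimal degree is 1.

1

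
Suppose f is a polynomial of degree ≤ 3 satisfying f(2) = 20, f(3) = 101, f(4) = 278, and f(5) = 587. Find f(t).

f(t) = 6t^3 - 6t^2 - 3t + 2

Write f(t) = at^3 + bt^2 + ct + d. Substituting each data point gives a linear system:
  8a + 4b + 2c + d = 20
  27a + 9b + 3c + d = 101
  64a + 16b + 4c + d = 278
  125a + 25b + 5c + d = 587
Solving the system yields a = 6, b = -6, c = -3, d = 2.
So f(t) = 6t^3 - 6t^2 - 3t + 2.
Check: f(2) = 20. ✓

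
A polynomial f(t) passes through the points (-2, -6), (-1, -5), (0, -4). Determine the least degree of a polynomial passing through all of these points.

1

Forward differences of the values at t = -2, -1, 0:
  f  : -6  -5  -4
  Δ  : 1  1
  Δ^2: 0
The first differences are constant (1) and nonzero, while all higher differences vanish, so the minimal degree is 1.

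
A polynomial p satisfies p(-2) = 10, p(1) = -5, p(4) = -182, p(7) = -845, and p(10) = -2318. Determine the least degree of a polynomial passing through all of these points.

3

Forward differences of the values at s = -2, 1, 4, 7, 10:
  p  : 10  -5  -182  -845  -2318
  Δ  : -15  -177  -663  -1473
  Δ^2: -162  -486  -810
  Δ^3: -324  -324
  Δ^4: 0
The third differences are constant (-324) and nonzero, while all higher differences vanish, so the minimal degree is 3.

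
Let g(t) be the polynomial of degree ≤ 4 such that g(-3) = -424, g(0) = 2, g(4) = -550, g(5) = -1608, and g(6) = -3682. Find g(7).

-7264

Using the Lagrange interpolation formula with nodes -3, 0, 4, 5, 6:
  L_0(t) = t(t - 4)(t - 5)(t - 6) / 1512
  L_1(t) = (t + 3)(t - 4)(t - 5)(t - 6) / -360
  L_2(t) = (t + 3)t(t - 5)(t - 6) / 56
  L_3(t) = (t + 3)t(t - 4)(t - 6) / -40
  L_4(t) = (t + 3)t(t - 4)(t - 5) / 108
Then g(t) = -424·L_0(t) + 2·L_1(t) - 550·L_2(t) - 1608·L_3(t) - 3682·L_4(t).
Expanding and collecting terms gives g(t) = -4t^4 + 6t^3 + 6t^2 - 2t + 2.
Evaluating at t = 7: g(7) = -7264.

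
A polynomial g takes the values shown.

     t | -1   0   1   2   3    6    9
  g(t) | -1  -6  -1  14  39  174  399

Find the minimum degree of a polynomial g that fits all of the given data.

2

Divided differences on the nodes -1, 0, 1, 2, 3, 6, 9:
  order 0: -1  -6  -1  14  39  174  399
  order 1: -5  5  15  25  45  75
  order 2: 5  5  5  5  5
  order 3: 0  0  0  0
  order 4: 0  0  0
  order 5: 0  0
  order 6: 0
The order-2 divided differences are all 5 (nonzero) and every higher order vanishes, so the data lies on a polynomial of degree exactly 2.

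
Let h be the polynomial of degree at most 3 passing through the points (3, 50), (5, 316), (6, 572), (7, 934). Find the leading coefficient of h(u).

Write h(u) = au^3 + bu^2 + cu + d. Substituting each data point gives a linear system:
  27a + 9b + 3c + d = 50
  125a + 25b + 5c + d = 316
  216a + 36b + 6c + d = 572
  343a + 49b + 7c + d = 934
Solving the system yields a = 3, b = -1, c = -6, d = -4.
So h(u) = 3u^3 - u^2 - 6u - 4.
The leading coefficient is 3.

3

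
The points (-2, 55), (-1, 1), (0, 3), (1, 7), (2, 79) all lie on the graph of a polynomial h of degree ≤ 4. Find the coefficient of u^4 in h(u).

5

Write h(u) = au^4 + bu^3 + cu^2 + du + e. Substituting each data point gives a linear system:
  16a - 8b + 4c - 2d + e = 55
  a - b + c - d + e = 1
  e = 3
  a + b + c + d + e = 7
  16a + 8b + 4c + 2d + e = 79
Solving the system yields a = 5, b = 1, c = -4, d = 2, e = 3.
So h(u) = 5u^4 + u^3 - 4u^2 + 2u + 3.
The leading coefficient is 5.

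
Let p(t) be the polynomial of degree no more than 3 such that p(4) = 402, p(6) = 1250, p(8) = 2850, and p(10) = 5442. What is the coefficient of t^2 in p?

4

Write p(t) = at^3 + bt^2 + ct + d. Substituting each data point gives a linear system:
  64a + 16b + 4c + d = 402
  216a + 36b + 6c + d = 1250
  512a + 64b + 8c + d = 2850
  1000a + 100b + 10c + d = 5442
Solving the system yields a = 5, b = 4, c = 4, d = 2.
So p(t) = 5t³ + 4t² + 4t + 2.
The coefficient of t^2 is 4.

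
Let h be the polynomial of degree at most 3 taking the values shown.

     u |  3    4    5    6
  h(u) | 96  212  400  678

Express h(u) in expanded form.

h(u) = 3u^3 + 5u

Using the Lagrange interpolation formula with nodes 3, 4, 5, 6:
  L_0(u) = (u - 4)(u - 5)(u - 6) / -6
  L_1(u) = (u - 3)(u - 5)(u - 6) / 2
  L_2(u) = (u - 3)(u - 4)(u - 6) / -2
  L_3(u) = (u - 3)(u - 4)(u - 5) / 6
Then h(u) = 96·L_0(u) + 212·L_1(u) + 400·L_2(u) + 678·L_3(u).
Expanding and collecting terms gives h(u) = 3u³ + 5u.
Check: h(5) = 400. ✓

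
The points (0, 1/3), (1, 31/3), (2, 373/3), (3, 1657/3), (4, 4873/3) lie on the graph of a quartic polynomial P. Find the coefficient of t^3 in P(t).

Write P(t) = at^4 + bt^3 + ct^2 + dt + e. Substituting each data point gives a linear system:
  e = 1/3
  a + b + c + d + e = 31/3
  16a + 8b + 4c + 2d + e = 373/3
  81a + 27b + 9c + 3d + e = 1657/3
  256a + 64b + 16c + 4d + e = 4873/3
Solving the system yields a = 5, b = 5, c = 2, d = -2, e = 1/3.
So P(t) = 5t⁴ + 5t³ + 2t² - 2t + 1/3.
The coefficient of t^3 is 5.

5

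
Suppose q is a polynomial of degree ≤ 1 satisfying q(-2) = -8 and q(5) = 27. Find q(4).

22

Using the Lagrange interpolation formula with nodes -2, 5:
  L_0(n) = (n - 5) / -7
  L_1(n) = (n + 2) / 7
Then q(n) = -8·L_0(n) + 27·L_1(n).
Expanding and collecting terms gives q(n) = 5n + 2.
Evaluating at n = 4: q(4) = 22.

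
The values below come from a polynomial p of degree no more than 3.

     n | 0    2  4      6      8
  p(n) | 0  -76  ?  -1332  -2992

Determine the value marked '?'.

On equispaced nodes a degree-3 polynomial has vanishing fourth forward difference, so
  p(0) - 4·p(2) + 6·p(4) - 4·p(6) + p(8) = 0.
Substituting the known values and solving for p(4):
  6·p(4) = -2640
  p(4) = -440.

-440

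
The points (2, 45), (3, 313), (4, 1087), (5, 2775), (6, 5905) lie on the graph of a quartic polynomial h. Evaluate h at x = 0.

-5

Forward differences of the values at x = 2, 3, 4, 5, 6:
  h  : 45  313  1087  2775  5905
  Δ  : 268  774  1688  3130
  Δ^2: 506  914  1442
  Δ^3: 408  528
  Δ^4: 120
The fourth differences are constant, confirming degree 4.
Interpolating (Newton forward form) and evaluating at x = 0 gives h(0) = -5.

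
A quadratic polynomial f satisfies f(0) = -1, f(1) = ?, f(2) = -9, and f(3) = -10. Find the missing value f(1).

The 3 known points determine the degree-2 polynomial uniquely.
Write f(t) = at^2 + bt + c. Substituting each data point gives a linear system:
  c = -1
  4a + 2b + c = -9
  9a + 3b + c = -10
Solving the system yields a = 1, b = -6, c = -1.
So f(t) = t^2 - 6t - 1.
Then f(1) = -6.

-6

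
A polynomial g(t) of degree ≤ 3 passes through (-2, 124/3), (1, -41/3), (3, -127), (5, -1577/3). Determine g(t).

g(t) = -4t^3 + (1/3)t^2 - 6t - 4

Using the Lagrange interpolation formula with nodes -2, 1, 3, 5:
  L_0(t) = (t - 1)(t - 3)(t - 5) / -105
  L_1(t) = (t + 2)(t - 3)(t - 5) / 24
  L_2(t) = (t + 2)(t - 1)(t - 5) / -20
  L_3(t) = (t + 2)(t - 1)(t - 3) / 56
Then g(t) = 124/3·L_0(t) - 41/3·L_1(t) - 127·L_2(t) - 1577/3·L_3(t).
Expanding and collecting terms gives g(t) = -4t³ + (1/3)t² - 6t - 4.
Check: g(-2) = 124/3. ✓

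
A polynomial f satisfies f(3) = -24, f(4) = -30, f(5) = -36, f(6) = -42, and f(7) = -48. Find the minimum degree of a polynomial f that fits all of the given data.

Forward differences of the values at n = 3, 4, 5, 6, 7:
  f  : -24  -30  -36  -42  -48
  Δ  : -6  -6  -6  -6
  Δ^2: 0  0  0
  Δ^3: 0  0
  Δ^4: 0
The first differences are constant (-6) and nonzero, while all higher differences vanish, so the minimal degree is 1.

1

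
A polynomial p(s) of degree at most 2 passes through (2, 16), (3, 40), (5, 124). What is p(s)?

Write p(s) = as^2 + bs + c. Substituting each data point gives a linear system:
  4a + 2b + c = 16
  9a + 3b + c = 40
  25a + 5b + c = 124
Solving the system yields a = 6, b = -6, c = 4.
So p(s) = 6s² - 6s + 4.
Check: p(3) = 40. ✓

p(s) = 6s^2 - 6s + 4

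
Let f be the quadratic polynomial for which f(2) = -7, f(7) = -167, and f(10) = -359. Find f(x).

f(x) = -4x^2 + 4x + 1

Write f(x) = ax^2 + bx + c. Substituting each data point gives a linear system:
  4a + 2b + c = -7
  49a + 7b + c = -167
  100a + 10b + c = -359
Solving the system yields a = -4, b = 4, c = 1.
So f(x) = -4x^2 + 4x + 1.
Check: f(10) = -359. ✓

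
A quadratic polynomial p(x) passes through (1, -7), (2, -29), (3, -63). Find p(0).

3

Write p(x) = ax^2 + bx + c. Substituting each data point gives a linear system:
  a + b + c = -7
  4a + 2b + c = -29
  9a + 3b + c = -63
Solving the system yields a = -6, b = -4, c = 3.
So p(x) = -6x² - 4x + 3.
Then p(0) = 3.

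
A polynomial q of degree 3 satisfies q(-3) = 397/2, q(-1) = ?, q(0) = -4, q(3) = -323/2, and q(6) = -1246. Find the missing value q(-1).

The 4 known points determine the degree-3 polynomial uniquely.
Write q(u) = au^3 + bu^2 + cu + d. Substituting each data point gives a linear system:
  -27a + 9b - 3c + d = 397/2
  d = -4
  27a + 9b + 3c + d = -323/2
  216a + 36b + 6c + d = -1246
Solving the system yields a = -6, b = 5/2, c = -6, d = -4.
So q(u) = -6u^3 + (5/2)u^2 - 6u - 4.
Then q(-1) = 21/2.

21/2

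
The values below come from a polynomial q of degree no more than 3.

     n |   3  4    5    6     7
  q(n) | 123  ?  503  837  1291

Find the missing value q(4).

On equispaced nodes a degree-3 polynomial has vanishing fourth forward difference, so
  q(3) - 4·q(4) + 6·q(5) - 4·q(6) + q(7) = 0.
Substituting the known values and solving for q(4):
  -4·q(4) = -1084
  q(4) = 271.

271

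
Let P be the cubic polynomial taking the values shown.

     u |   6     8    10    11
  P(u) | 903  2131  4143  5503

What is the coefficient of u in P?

Write P(u) = au^3 + bu^2 + cu + d. Substituting each data point gives a linear system:
  216a + 36b + 6c + d = 903
  512a + 64b + 8c + d = 2131
  1000a + 100b + 10c + d = 4143
  1331a + 121b + 11c + d = 5503
Solving the system yields a = 4, b = 2, c = -6, d = 3.
So P(u) = 4u³ + 2u² - 6u + 3.
The coefficient of u is -6.

-6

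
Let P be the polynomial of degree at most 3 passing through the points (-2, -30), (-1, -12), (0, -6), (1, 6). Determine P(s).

P(s) = 3s^3 + 3s^2 + 6s - 6

Write P(s) = as^3 + bs^2 + cs + d. Substituting each data point gives a linear system:
  -8a + 4b - 2c + d = -30
  -a + b - c + d = -12
  d = -6
  a + b + c + d = 6
Solving the system yields a = 3, b = 3, c = 6, d = -6.
So P(s) = 3s^3 + 3s^2 + 6s - 6.
Check: P(0) = -6. ✓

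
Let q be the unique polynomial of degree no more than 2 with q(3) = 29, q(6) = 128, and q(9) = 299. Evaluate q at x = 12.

542

Forward differences of the values at x = 3, 6, 9:
  q  : 29  128  299
  Δ  : 99  171
  Δ^2: 72
The second differences are constant, confirming degree 2.
Interpolating (Newton forward form) and evaluating at x = 12 gives q(12) = 542.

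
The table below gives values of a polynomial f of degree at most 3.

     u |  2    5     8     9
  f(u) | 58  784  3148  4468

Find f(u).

f(u) = 6u^3 + u^2 + u + 4

Write f(u) = au^3 + bu^2 + cu + d. Substituting each data point gives a linear system:
  8a + 4b + 2c + d = 58
  125a + 25b + 5c + d = 784
  512a + 64b + 8c + d = 3148
  729a + 81b + 9c + d = 4468
Solving the system yields a = 6, b = 1, c = 1, d = 4.
So f(u) = 6u^3 + u^2 + u + 4.
Check: f(9) = 4468. ✓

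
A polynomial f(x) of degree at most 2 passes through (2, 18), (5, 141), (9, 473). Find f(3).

Using the Lagrange interpolation formula with nodes 2, 5, 9:
  L_0(x) = (x - 5)(x - 9) / 21
  L_1(x) = (x - 2)(x - 9) / -12
  L_2(x) = (x - 2)(x - 5) / 28
Then f(x) = 18·L_0(x) + 141·L_1(x) + 473·L_2(x).
Expanding and collecting terms gives f(x) = 6x^2 - x - 4.
Evaluating at x = 3: f(3) = 47.

47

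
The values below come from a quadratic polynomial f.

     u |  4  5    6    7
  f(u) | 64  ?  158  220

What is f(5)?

The 3 known points determine the degree-2 polynomial uniquely.
Write f(u) = au^2 + bu + c. Substituting each data point gives a linear system:
  16a + 4b + c = 64
  36a + 6b + c = 158
  49a + 7b + c = 220
Solving the system yields a = 5, b = -3, c = -4.
So f(u) = 5u² - 3u - 4.
Then f(5) = 106.

106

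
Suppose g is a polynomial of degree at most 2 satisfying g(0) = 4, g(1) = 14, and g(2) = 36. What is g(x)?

Using the Lagrange interpolation formula with nodes 0, 1, 2:
  L_0(x) = (x - 1)(x - 2) / 2
  L_1(x) = x(x - 2) / -1
  L_2(x) = x(x - 1) / 2
Then g(x) = 4·L_0(x) + 14·L_1(x) + 36·L_2(x).
Expanding and collecting terms gives g(x) = 6x^2 + 4x + 4.
Check: g(1) = 14. ✓

g(x) = 6x^2 + 4x + 4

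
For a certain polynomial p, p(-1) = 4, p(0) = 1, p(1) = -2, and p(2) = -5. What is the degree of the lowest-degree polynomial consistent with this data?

Forward differences of the values at t = -1, 0, 1, 2:
  p  : 4  1  -2  -5
  Δ  : -3  -3  -3
  Δ^2: 0  0
  Δ^3: 0
The first differences are constant (-3) and nonzero, while all higher differences vanish, so the minimal degree is 1.

1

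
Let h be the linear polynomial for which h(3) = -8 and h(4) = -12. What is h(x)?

Write h(x) = ax + b. Substituting each data point gives a linear system:
  3a + b = -8
  4a + b = -12
Solving the system yields a = -4, b = 4.
So h(x) = -4x + 4.
Check: h(3) = -8. ✓

h(x) = -4x + 4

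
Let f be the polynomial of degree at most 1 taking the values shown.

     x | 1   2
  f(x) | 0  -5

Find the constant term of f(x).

5

Write f(x) = ax + b. Substituting each data point gives a linear system:
  a + b = 0
  2a + b = -5
Solving the system yields a = -5, b = 5.
So f(x) = -5x + 5.
The constant term is 5.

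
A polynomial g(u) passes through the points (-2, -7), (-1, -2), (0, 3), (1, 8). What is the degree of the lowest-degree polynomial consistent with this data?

1

Forward differences of the values at u = -2, -1, 0, 1:
  g  : -7  -2  3  8
  Δ  : 5  5  5
  Δ^2: 0  0
  Δ^3: 0
The first differences are constant (5) and nonzero, while all higher differences vanish, so the minimal degree is 1.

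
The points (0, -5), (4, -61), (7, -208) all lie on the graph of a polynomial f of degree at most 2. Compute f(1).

-4

Using the Lagrange interpolation formula with nodes 0, 4, 7:
  L_0(x) = (x - 4)(x - 7) / 28
  L_1(x) = x(x - 7) / -12
  L_2(x) = x(x - 4) / 21
Then f(x) = -5·L_0(x) - 61·L_1(x) - 208·L_2(x).
Expanding and collecting terms gives f(x) = -5x^2 + 6x - 5.
Evaluating at x = 1: f(1) = -4.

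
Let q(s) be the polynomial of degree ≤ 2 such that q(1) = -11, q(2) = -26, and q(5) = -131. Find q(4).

-86

Using the Lagrange interpolation formula with nodes 1, 2, 5:
  L_0(s) = (s - 2)(s - 5) / 4
  L_1(s) = (s - 1)(s - 5) / -3
  L_2(s) = (s - 1)(s - 2) / 12
Then q(s) = -11·L_0(s) - 26·L_1(s) - 131·L_2(s).
Expanding and collecting terms gives q(s) = -5s^2 - 6.
Evaluating at s = 4: q(4) = -86.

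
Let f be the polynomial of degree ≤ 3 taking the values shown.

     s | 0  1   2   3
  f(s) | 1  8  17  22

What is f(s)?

Write f(s) = as^3 + bs^2 + cs + d. Substituting each data point gives a linear system:
  d = 1
  a + b + c + d = 8
  8a + 4b + 2c + d = 17
  27a + 9b + 3c + d = 22
Solving the system yields a = -1, b = 4, c = 4, d = 1.
So f(s) = -s^3 + 4s^2 + 4s + 1.
Check: f(3) = 22. ✓

f(s) = -s^3 + 4s^2 + 4s + 1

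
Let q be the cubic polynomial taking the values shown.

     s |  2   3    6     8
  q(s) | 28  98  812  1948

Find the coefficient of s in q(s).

Write q(s) = as^3 + bs^2 + cs + d. Substituting each data point gives a linear system:
  8a + 4b + 2c + d = 28
  27a + 9b + 3c + d = 98
  216a + 36b + 6c + d = 812
  512a + 64b + 8c + d = 1948
Solving the system yields a = 4, b = -2, c = 4, d = -4.
So q(s) = 4s^3 - 2s^2 + 4s - 4.
The coefficient of s is 4.

4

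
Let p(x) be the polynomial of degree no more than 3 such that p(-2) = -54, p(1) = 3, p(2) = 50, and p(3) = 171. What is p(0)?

-6

Write p(x) = ax^3 + bx^2 + cx + d. Substituting each data point gives a linear system:
  -8a + 4b - 2c + d = -54
  a + b + c + d = 3
  8a + 4b + 2c + d = 50
  27a + 9b + 3c + d = 171
Solving the system yields a = 6, b = 1, c = 2, d = -6.
So p(x) = 6x^3 + x^2 + 2x - 6.
Then p(0) = -6.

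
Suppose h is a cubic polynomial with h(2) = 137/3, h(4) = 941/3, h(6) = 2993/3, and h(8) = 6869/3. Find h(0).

Using the Lagrange interpolation formula with nodes 2, 4, 6, 8:
  L_0(x) = (x - 4)(x - 6)(x - 8) / -48
  L_1(x) = (x - 2)(x - 6)(x - 8) / 16
  L_2(x) = (x - 2)(x - 4)(x - 8) / -16
  L_3(x) = (x - 2)(x - 4)(x - 6) / 48
Then h(x) = 137/3·L_0(x) + 941/3·L_1(x) + 2993/3·L_2(x) + 6869/3·L_3(x).
Expanding and collecting terms gives h(x) = 4x³ + 4x² - 2x + 5/3.
Evaluating at x = 0: h(0) = 5/3.

5/3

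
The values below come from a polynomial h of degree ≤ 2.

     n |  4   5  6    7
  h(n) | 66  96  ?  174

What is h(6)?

On equispaced nodes a degree-2 polynomial has vanishing third forward difference, so
  - h(4) + 3·h(5) - 3·h(6) + h(7) = 0.
Substituting the known values and solving for h(6):
  -3·h(6) = -396
  h(6) = 132.

132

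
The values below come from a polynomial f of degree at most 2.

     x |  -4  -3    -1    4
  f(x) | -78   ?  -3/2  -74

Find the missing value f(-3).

-85/2

The 3 known points determine the degree-2 polynomial uniquely.
Write f(x) = ax^2 + bx + c. Substituting each data point gives a linear system:
  16a - 4b + c = -78
  a - b + c = -3/2
  16a + 4b + c = -74
Solving the system yields a = -5, b = 1/2, c = 4.
So f(x) = -5x^2 + (1/2)x + 4.
Then f(-3) = -85/2.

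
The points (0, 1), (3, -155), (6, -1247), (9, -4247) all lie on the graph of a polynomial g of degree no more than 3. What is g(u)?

g(u) = -6u^3 + 2u^2 - 4u + 1

Write g(u) = au^3 + bu^2 + cu + d. Substituting each data point gives a linear system:
  d = 1
  27a + 9b + 3c + d = -155
  216a + 36b + 6c + d = -1247
  729a + 81b + 9c + d = -4247
Solving the system yields a = -6, b = 2, c = -4, d = 1.
So g(u) = -6u^3 + 2u^2 - 4u + 1.
Check: g(0) = 1. ✓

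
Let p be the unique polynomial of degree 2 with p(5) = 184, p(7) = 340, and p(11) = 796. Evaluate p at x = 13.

1096

Using the Lagrange interpolation formula with nodes 5, 7, 11:
  L_0(x) = (x - 7)(x - 11) / 12
  L_1(x) = (x - 5)(x - 11) / -8
  L_2(x) = (x - 5)(x - 7) / 24
Then p(x) = 184·L_0(x) + 340·L_1(x) + 796·L_2(x).
Expanding and collecting terms gives p(x) = 6x^2 + 6x + 4.
Evaluating at x = 13: p(13) = 1096.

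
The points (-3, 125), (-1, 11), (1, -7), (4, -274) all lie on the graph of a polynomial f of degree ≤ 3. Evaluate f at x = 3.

-121

Write f(x) = ax^3 + bx^2 + cx + d. Substituting each data point gives a linear system:
  -27a + 9b - 3c + d = 125
  -a + b - c + d = 11
  a + b + c + d = -7
  64a + 16b + 4c + d = -274
Solving the system yields a = -4, b = 0, c = -5, d = 2.
So f(x) = -4x^3 - 5x + 2.
Then f(3) = -121.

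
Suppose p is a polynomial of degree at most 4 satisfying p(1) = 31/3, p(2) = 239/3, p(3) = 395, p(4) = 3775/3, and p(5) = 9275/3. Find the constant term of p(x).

5

Write p(x) = ax^4 + bx^3 + cx^2 + dx + e. Substituting each data point gives a linear system:
  a + b + c + d + e = 31/3
  16a + 8b + 4c + 2d + e = 239/3
  81a + 27b + 9c + 3d + e = 395
  256a + 64b + 16c + 4d + e = 3775/3
  625a + 125b + 25c + 5d + e = 9275/3
Solving the system yields a = 5, b = 1/3, c = -4, d = 4, e = 5.
So p(x) = 5x⁴ + (1/3)x³ - 4x² + 4x + 5.
The constant term is 5.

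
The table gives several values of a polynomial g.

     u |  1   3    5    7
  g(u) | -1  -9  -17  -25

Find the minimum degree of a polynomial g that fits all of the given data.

1

Forward differences of the values at u = 1, 3, 5, 7:
  g  : -1  -9  -17  -25
  Δ  : -8  -8  -8
  Δ^2: 0  0
  Δ^3: 0
The first differences are constant (-8) and nonzero, while all higher differences vanish, so the minimal degree is 1.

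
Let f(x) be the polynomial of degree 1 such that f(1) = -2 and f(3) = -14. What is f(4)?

Using the Lagrange interpolation formula with nodes 1, 3:
  L_0(x) = (x - 3) / -2
  L_1(x) = (x - 1) / 2
Then f(x) = -2·L_0(x) - 14·L_1(x).
Expanding and collecting terms gives f(x) = -6x + 4.
Evaluating at x = 4: f(4) = -20.

-20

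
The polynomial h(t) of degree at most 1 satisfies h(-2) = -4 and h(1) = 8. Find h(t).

h(t) = 4t + 4

Write h(t) = at + b. Substituting each data point gives a linear system:
  -2a + b = -4
  a + b = 8
Solving the system yields a = 4, b = 4.
So h(t) = 4t + 4.
Check: h(1) = 8. ✓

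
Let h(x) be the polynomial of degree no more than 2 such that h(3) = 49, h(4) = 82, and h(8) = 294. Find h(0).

-2

Write h(x) = ax^2 + bx + c. Substituting each data point gives a linear system:
  9a + 3b + c = 49
  16a + 4b + c = 82
  64a + 8b + c = 294
Solving the system yields a = 4, b = 5, c = -2.
So h(x) = 4x^2 + 5x - 2.
Then h(0) = -2.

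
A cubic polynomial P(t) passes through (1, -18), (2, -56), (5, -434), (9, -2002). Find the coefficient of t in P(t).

Write P(t) = at^3 + bt^2 + ct + d. Substituting each data point gives a linear system:
  a + b + c + d = -18
  8a + 4b + 2c + d = -56
  125a + 25b + 5c + d = -434
  729a + 81b + 9c + d = -2002
Solving the system yields a = -2, b = -6, c = -6, d = -4.
So P(t) = -2t³ - 6t² - 6t - 4.
The coefficient of t is -6.

-6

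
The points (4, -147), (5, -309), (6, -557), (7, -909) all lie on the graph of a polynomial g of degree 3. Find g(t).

Write g(t) = at^3 + bt^2 + ct + d. Substituting each data point gives a linear system:
  64a + 16b + 4c + d = -147
  125a + 25b + 5c + d = -309
  216a + 36b + 6c + d = -557
  343a + 49b + 7c + d = -909
Solving the system yields a = -3, b = 2, c = 3, d = 1.
So g(t) = -3t³ + 2t² + 3t + 1.
Check: g(7) = -909. ✓

g(t) = -3t^3 + 2t^2 + 3t + 1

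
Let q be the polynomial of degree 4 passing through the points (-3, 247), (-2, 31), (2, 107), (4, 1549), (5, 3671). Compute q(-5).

Write q(t) = at^4 + bt^3 + ct^2 + dt + e. Substituting each data point gives a linear system:
  81a - 27b + 9c - 3d + e = 247
  16a - 8b + 4c - 2d + e = 31
  16a + 8b + 4c + 2d + e = 107
  256a + 64b + 16c + 4d + e = 1549
  625a + 125b + 25c + 5d + e = 3671
Solving the system yields a = 5, b = 5, c = -3, d = -1, e = 1.
So q(t) = 5t^4 + 5t^3 - 3t^2 - t + 1.
Then q(-5) = 2431.

2431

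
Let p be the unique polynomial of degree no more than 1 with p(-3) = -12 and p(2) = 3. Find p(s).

Using the Lagrange interpolation formula with nodes -3, 2:
  L_0(s) = (s - 2) / -5
  L_1(s) = (s + 3) / 5
Then p(s) = -12·L_0(s) + 3·L_1(s).
Expanding and collecting terms gives p(s) = 3s - 3.
Check: p(-3) = -12. ✓

p(s) = 3s - 3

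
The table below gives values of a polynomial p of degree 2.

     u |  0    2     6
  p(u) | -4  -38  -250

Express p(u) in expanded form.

Using the Lagrange interpolation formula with nodes 0, 2, 6:
  L_0(u) = (u - 2)(u - 6) / 12
  L_1(u) = u(u - 6) / -8
  L_2(u) = u(u - 2) / 24
Then p(u) = -4·L_0(u) - 38·L_1(u) - 250·L_2(u).
Expanding and collecting terms gives p(u) = -6u^2 - 5u - 4.
Check: p(2) = -38. ✓

p(u) = -6u^2 - 5u - 4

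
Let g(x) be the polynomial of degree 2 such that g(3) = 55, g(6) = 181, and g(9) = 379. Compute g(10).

Using the Lagrange interpolation formula with nodes 3, 6, 9:
  L_0(x) = (x - 6)(x - 9) / 18
  L_1(x) = (x - 3)(x - 9) / -9
  L_2(x) = (x - 3)(x - 6) / 18
Then g(x) = 55·L_0(x) + 181·L_1(x) + 379·L_2(x).
Expanding and collecting terms gives g(x) = 4x^2 + 6x + 1.
Evaluating at x = 10: g(10) = 461.

461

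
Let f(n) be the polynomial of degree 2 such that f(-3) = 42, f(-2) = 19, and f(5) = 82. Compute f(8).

Using the Lagrange interpolation formula with nodes -3, -2, 5:
  L_0(n) = (n + 2)(n - 5) / 8
  L_1(n) = (n + 3)(n - 5) / -7
  L_2(n) = (n + 3)(n + 2) / 56
Then f(n) = 42·L_0(n) + 19·L_1(n) + 82·L_2(n).
Expanding and collecting terms gives f(n) = 4n² - 3n - 3.
Evaluating at n = 8: f(8) = 229.

229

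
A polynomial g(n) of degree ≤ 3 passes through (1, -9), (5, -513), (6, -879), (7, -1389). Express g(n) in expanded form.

g(n) = -4n^3 - 2n - 3

Using the Lagrange interpolation formula with nodes 1, 5, 6, 7:
  L_0(n) = (n - 5)(n - 6)(n - 7) / -120
  L_1(n) = (n - 1)(n - 6)(n - 7) / 8
  L_2(n) = (n - 1)(n - 5)(n - 7) / -5
  L_3(n) = (n - 1)(n - 5)(n - 6) / 12
Then g(n) = -9·L_0(n) - 513·L_1(n) - 879·L_2(n) - 1389·L_3(n).
Expanding and collecting terms gives g(n) = -4n^3 - 2n - 3.
Check: g(5) = -513. ✓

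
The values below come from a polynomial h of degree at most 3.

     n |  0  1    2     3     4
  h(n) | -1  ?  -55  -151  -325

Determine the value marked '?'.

The 4 known points determine the degree-3 polynomial uniquely.
Write h(n) = an^3 + bn^2 + cn + d. Substituting each data point gives a linear system:
  d = -1
  8a + 4b + 2c + d = -55
  27a + 9b + 3c + d = -151
  64a + 16b + 4c + d = -325
Solving the system yields a = -4, b = -3, c = -5, d = -1.
So h(n) = -4n^3 - 3n^2 - 5n - 1.
Then h(1) = -13.

-13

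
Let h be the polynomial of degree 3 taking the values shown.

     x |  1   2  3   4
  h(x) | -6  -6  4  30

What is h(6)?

Using the Lagrange interpolation formula with nodes 1, 2, 3, 4:
  L_0(x) = (x - 2)(x - 3)(x - 4) / -6
  L_1(x) = (x - 1)(x - 3)(x - 4) / 2
  L_2(x) = (x - 1)(x - 2)(x - 4) / -2
  L_3(x) = (x - 1)(x - 2)(x - 3) / 6
Then h(x) = -6·L_0(x) - 6·L_1(x) + 4·L_2(x) + 30·L_3(x).
Expanding and collecting terms gives h(x) = x^3 - x^2 - 4x - 2.
Evaluating at x = 6: h(6) = 154.

154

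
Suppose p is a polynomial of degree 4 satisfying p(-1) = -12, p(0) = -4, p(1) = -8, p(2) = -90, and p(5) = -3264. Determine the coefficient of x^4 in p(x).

Write p(x) = ax^4 + bx^3 + cx^2 + dx + e. Substituting each data point gives a linear system:
  a - b + c - d + e = -12
  e = -4
  a + b + c + d + e = -8
  16a + 8b + 4c + 2d + e = -90
  625a + 125b + 25c + 5d + e = -3264
Solving the system yields a = -5, b = -1, c = -1, d = 3, e = -4.
So p(x) = -5x^4 - x^3 - x^2 + 3x - 4.
The leading coefficient is -5.

-5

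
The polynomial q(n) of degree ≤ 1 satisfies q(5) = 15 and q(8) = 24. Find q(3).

9

Write q(n) = an + b. Substituting each data point gives a linear system:
  5a + b = 15
  8a + b = 24
Solving the system yields a = 3, b = 0.
So q(n) = 3n.
Then q(3) = 9.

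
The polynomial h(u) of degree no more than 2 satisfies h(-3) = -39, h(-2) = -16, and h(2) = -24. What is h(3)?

Using the Lagrange interpolation formula with nodes -3, -2, 2:
  L_0(u) = (u + 2)(u - 2) / 5
  L_1(u) = (u + 3)(u - 2) / -4
  L_2(u) = (u + 3)(u + 2) / 20
Then h(u) = -39·L_0(u) - 16·L_1(u) - 24·L_2(u).
Expanding and collecting terms gives h(u) = -5u² - 2u.
Evaluating at u = 3: h(3) = -51.

-51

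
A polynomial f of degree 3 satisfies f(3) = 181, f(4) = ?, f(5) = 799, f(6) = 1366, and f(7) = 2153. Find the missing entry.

416

The 4 known points determine the degree-3 polynomial uniquely.
Write f(s) = as^3 + bs^2 + cs + d. Substituting each data point gives a linear system:
  27a + 9b + 3c + d = 181
  125a + 25b + 5c + d = 799
  216a + 36b + 6c + d = 1366
  343a + 49b + 7c + d = 2153
Solving the system yields a = 6, b = 2, c = -1, d = 4.
So f(s) = 6s^3 + 2s^2 - s + 4.
Then f(4) = 416.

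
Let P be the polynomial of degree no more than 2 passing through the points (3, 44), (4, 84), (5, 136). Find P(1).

0

Write P(s) = as^2 + bs + c. Substituting each data point gives a linear system:
  9a + 3b + c = 44
  16a + 4b + c = 84
  25a + 5b + c = 136
Solving the system yields a = 6, b = -2, c = -4.
So P(s) = 6s² - 2s - 4.
Then P(1) = 0.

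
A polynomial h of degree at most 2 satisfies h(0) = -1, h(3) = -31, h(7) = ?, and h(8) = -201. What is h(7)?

The 3 known points determine the degree-2 polynomial uniquely.
Write h(x) = ax^2 + bx + c. Substituting each data point gives a linear system:
  c = -1
  9a + 3b + c = -31
  64a + 8b + c = -201
Solving the system yields a = -3, b = -1, c = -1.
So h(x) = -3x^2 - x - 1.
Then h(7) = -155.

-155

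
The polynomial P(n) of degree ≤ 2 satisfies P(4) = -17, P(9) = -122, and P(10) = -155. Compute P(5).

-30

Write P(n) = an^2 + bn + c. Substituting each data point gives a linear system:
  16a + 4b + c = -17
  81a + 9b + c = -122
  100a + 10b + c = -155
Solving the system yields a = -2, b = 5, c = -5.
So P(n) = -2n^2 + 5n - 5.
Then P(5) = -30.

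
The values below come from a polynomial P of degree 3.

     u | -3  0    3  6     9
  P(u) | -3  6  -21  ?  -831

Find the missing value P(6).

On equispaced nodes a degree-3 polynomial has vanishing fourth forward difference, so
  P(-3) - 4·P(0) + 6·P(3) - 4·P(6) + P(9) = 0.
Substituting the known values and solving for P(6):
  -4·P(6) = 984
  P(6) = -246.

-246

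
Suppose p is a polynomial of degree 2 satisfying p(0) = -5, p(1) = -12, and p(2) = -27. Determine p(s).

Write p(s) = as^2 + bs + c. Substituting each data point gives a linear system:
  c = -5
  a + b + c = -12
  4a + 2b + c = -27
Solving the system yields a = -4, b = -3, c = -5.
So p(s) = -4s² - 3s - 5.
Check: p(0) = -5. ✓

p(s) = -4s^2 - 3s - 5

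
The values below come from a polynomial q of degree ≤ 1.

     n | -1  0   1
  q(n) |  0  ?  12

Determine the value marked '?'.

6

On equispaced nodes a degree-1 polynomial has vanishing second forward difference, so
  q(-1) - 2·q(0) + q(1) = 0.
Substituting the known values and solving for q(0):
  -2·q(0) = -12
  q(0) = 6.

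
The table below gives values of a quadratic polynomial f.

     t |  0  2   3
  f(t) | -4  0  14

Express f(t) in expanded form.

Write f(t) = at^2 + bt + c. Substituting each data point gives a linear system:
  c = -4
  4a + 2b + c = 0
  9a + 3b + c = 14
Solving the system yields a = 4, b = -6, c = -4.
So f(t) = 4t^2 - 6t - 4.
Check: f(3) = 14. ✓

f(t) = 4t^2 - 6t - 4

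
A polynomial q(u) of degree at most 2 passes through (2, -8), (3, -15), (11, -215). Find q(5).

-41

Using the Lagrange interpolation formula with nodes 2, 3, 11:
  L_0(u) = (u - 3)(u - 11) / 9
  L_1(u) = (u - 2)(u - 11) / -8
  L_2(u) = (u - 2)(u - 3) / 72
Then q(u) = -8·L_0(u) - 15·L_1(u) - 215·L_2(u).
Expanding and collecting terms gives q(u) = -2u^2 + 3u - 6.
Evaluating at u = 5: q(5) = -41.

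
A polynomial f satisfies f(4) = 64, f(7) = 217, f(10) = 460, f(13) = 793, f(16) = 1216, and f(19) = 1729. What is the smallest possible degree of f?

Forward differences of the values at x = 4, 7, 10, 13, 16, 19:
  f  : 64  217  460  793  1216  1729
  Δ  : 153  243  333  423  513
  Δ^2: 90  90  90  90
  Δ^3: 0  0  0
  Δ^4: 0  0
  Δ^5: 0
The second differences are constant (90) and nonzero, while all higher differences vanish, so the minimal degree is 2.

2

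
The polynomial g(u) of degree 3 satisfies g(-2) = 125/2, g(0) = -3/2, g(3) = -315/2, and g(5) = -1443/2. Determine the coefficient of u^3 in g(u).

Write g(u) = au^3 + bu^2 + cu + d. Substituting each data point gives a linear system:
  -8a + 4b - 2c + d = 125/2
  d = -3/2
  27a + 9b + 3c + d = -315/2
  125a + 25b + 5c + d = -1443/2
Solving the system yields a = -6, b = 2, c = -4, d = -3/2.
So g(u) = -6u^3 + 2u^2 - 4u - 3/2.
The leading coefficient is -6.

-6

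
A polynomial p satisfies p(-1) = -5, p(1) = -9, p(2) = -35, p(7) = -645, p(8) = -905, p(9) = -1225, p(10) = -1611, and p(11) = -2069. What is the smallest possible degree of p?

Divided differences on the nodes -1, 1, 2, 7, 8, 9, 10, 11:
  order 0: -5  -9  -35  -645  -905  -1225  -1611  -2069
  order 1: -2  -26  -122  -260  -320  -386  -458
  order 2: -8  -16  -23  -30  -33  -36
  order 3: -1  -1  -1  -1  -1
  order 4: 0  0  0  0
  order 5: 0  0  0
  order 6: 0  0
  order 7: 0
The order-3 divided differences are all -1 (nonzero) and every higher order vanishes, so the data lies on a polynomial of degree exactly 3.

3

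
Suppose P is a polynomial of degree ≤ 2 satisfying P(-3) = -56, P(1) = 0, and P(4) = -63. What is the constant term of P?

Write P(n) = an^2 + bn + c. Substituting each data point gives a linear system:
  9a - 3b + c = -56
  a + b + c = 0
  16a + 4b + c = -63
Solving the system yields a = -5, b = 4, c = 1.
So P(n) = -5n^2 + 4n + 1.
The constant term is 1.

1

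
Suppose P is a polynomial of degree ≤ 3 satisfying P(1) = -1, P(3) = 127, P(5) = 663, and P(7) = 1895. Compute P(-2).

Forward differences of the values at n = 1, 3, 5, 7:
  P  : -1  127  663  1895
  Δ  : 128  536  1232
  Δ^2: 408  696
  Δ^3: 288
The third differences are constant, confirming degree 3.
Interpolating (Newton forward form) and evaluating at n = -2 gives P(-2) = -58.

-58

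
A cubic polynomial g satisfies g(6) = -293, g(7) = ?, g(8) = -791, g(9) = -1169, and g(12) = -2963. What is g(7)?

The 4 known points determine the degree-3 polynomial uniquely.
Write g(u) = au^3 + bu^2 + cu + d. Substituting each data point gives a linear system:
  216a + 36b + 6c + d = -293
  512a + 64b + 8c + d = -791
  729a + 81b + 9c + d = -1169
  1728a + 144b + 12c + d = -2963
Solving the system yields a = -2, b = 3, c = 5, d = 1.
So g(u) = -2u^3 + 3u^2 + 5u + 1.
Then g(7) = -503.

-503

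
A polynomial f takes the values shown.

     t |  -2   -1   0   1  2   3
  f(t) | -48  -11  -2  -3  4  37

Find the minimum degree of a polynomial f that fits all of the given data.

3

Forward differences of the values at t = -2, -1, 0, 1, 2, 3:
  f  : -48  -11  -2  -3  4  37
  Δ  : 37  9  -1  7  33
  Δ^2: -28  -10  8  26
  Δ^3: 18  18  18
  Δ^4: 0  0
  Δ^5: 0
The third differences are constant (18) and nonzero, while all higher differences vanish, so the minimal degree is 3.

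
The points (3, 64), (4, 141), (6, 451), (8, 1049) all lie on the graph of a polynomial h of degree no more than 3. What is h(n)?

Write h(n) = an^3 + bn^2 + cn + d. Substituting each data point gives a linear system:
  27a + 9b + 3c + d = 64
  64a + 16b + 4c + d = 141
  216a + 36b + 6c + d = 451
  512a + 64b + 8c + d = 1049
Solving the system yields a = 2, b = 0, c = 3, d = 1.
So h(n) = 2n^3 + 3n + 1.
Check: h(4) = 141. ✓

h(n) = 2n^3 + 3n + 1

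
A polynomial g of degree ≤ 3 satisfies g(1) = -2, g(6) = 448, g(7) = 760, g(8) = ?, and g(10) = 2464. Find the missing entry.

1188

The 4 known points determine the degree-3 polynomial uniquely.
Write g(t) = at^3 + bt^2 + ct + d. Substituting each data point gives a linear system:
  a + b + c + d = -2
  216a + 36b + 6c + d = 448
  343a + 49b + 7c + d = 760
  1000a + 100b + 10c + d = 2464
Solving the system yields a = 3, b = -5, c = -4, d = 4.
So g(t) = 3t^3 - 5t^2 - 4t + 4.
Then g(8) = 1188.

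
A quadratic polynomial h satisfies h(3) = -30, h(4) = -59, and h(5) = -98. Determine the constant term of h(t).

-3

Write h(t) = at^2 + bt + c. Substituting each data point gives a linear system:
  9a + 3b + c = -30
  16a + 4b + c = -59
  25a + 5b + c = -98
Solving the system yields a = -5, b = 6, c = -3.
So h(t) = -5t^2 + 6t - 3.
The constant term is -3.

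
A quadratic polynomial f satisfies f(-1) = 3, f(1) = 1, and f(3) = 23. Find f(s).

f(s) = 3s^2 - s - 1

Write f(s) = as^2 + bs + c. Substituting each data point gives a linear system:
  a - b + c = 3
  a + b + c = 1
  9a + 3b + c = 23
Solving the system yields a = 3, b = -1, c = -1.
So f(s) = 3s^2 - s - 1.
Check: f(3) = 23. ✓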